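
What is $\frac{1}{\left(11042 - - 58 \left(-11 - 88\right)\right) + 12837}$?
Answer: $\frac{1}{18137} \approx 5.5136 \cdot 10^{-5}$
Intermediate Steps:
$\frac{1}{\left(11042 - - 58 \left(-11 - 88\right)\right) + 12837} = \frac{1}{\left(11042 - \left(-58\right) \left(-99\right)\right) + 12837} = \frac{1}{\left(11042 - 5742\right) + 12837} = \frac{1}{5300 + 12837} = \frac{1}{18137}$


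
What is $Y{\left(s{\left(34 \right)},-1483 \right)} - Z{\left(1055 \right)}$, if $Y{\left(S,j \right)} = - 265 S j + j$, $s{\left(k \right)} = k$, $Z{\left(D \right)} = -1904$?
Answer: $13362251$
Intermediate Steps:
$Y{\left(S,j \right)} = j - 265 S j$ ($Y{\left(S,j \right)} = - 265 S j + j = j - 265 S j$)
$Y{\left(s{\left(34 \right)},-1483 \right)} - Z{\left(1055 \right)} = - 1483 \left(1 - 9010\right) - -1904 = - 1483 \left(1 - 9010\right) + 1904 = \left(-1483\right) \left(-9009\right) + 1904 = 13360347 + 1904 = 13362251$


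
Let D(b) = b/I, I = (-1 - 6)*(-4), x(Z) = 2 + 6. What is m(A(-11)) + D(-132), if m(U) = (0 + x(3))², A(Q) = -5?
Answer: 415/7 ≈ 59.286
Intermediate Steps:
x(Z) = 8
I = 28 (I = -7*(-4) = 28)
m(U) = 64 (m(U) = (0 + 8)² = 8² = 64)
D(b) = b/28
m(A(-11)) + D(-132) = 64 + (1/28)*(-132) = 64 - 33/7 = 415/7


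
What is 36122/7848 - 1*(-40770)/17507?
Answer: 476175407/68697468 ≈ 6.9315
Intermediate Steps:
36122/7848 - 1*(-40770)/17507 = 36122*(1/7848) + 40770*(1/17507) = 18061/3924 + 40770/17507 = 476175407/68697468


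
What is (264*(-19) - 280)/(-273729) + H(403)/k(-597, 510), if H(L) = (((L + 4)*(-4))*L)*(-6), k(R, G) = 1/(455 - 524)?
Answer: -74349935930408/273729 ≈ -2.7162e+8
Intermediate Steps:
k(R, G) = -1/69 (k(R, G) = 1/(-69) = -1/69)
H(L) = -6*L*(-16 - 4*L) (H(L) = (((4 + L)*(-4))*L)*(-6) = ((-16 - 4*L)*L)*(-6) = (L*(-16 - 4*L))*(-6) = -6*L*(-16 - 4*L))
(264*(-19) - 280)/(-273729) + H(403)/k(-597, 510) = (264*(-19) - 280)/(-273729) + (24*403*(4 + 403))/(-1/69) = (-5016 - 280)*(-1/273729) + (24*403*407)*(-69) = -5296*(-1/273729) + 3936504*(-69) = 5296/273729 - 271618776 = -74349935930408/273729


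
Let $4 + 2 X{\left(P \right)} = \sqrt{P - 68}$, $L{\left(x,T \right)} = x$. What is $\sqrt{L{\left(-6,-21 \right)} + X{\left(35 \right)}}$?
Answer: $\frac{\sqrt{-32 + 2 i \sqrt{33}}}{2} \approx 0.5 + 2.8723 i$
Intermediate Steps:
$X{\left(P \right)} = -2 + \frac{\sqrt{-68 + P}}{2}$ ($X{\left(P \right)} = -2 + \frac{\sqrt{P - 68}}{2} = -2 + \frac{\sqrt{-68 + P}}{2}$)
$\sqrt{L{\left(-6,-21 \right)} + X{\left(35 \right)}} = \sqrt{-6 - \left(2 - \frac{\sqrt{-68 + 35}}{2}\right)} = \sqrt{-6 - \left(2 - \frac{\sqrt{-33}}{2}\right)} = \sqrt{-6 - \left(2 - \frac{i \sqrt{33}}{2}\right)} = \sqrt{-8 + \frac{i \sqrt{33}}{2}}$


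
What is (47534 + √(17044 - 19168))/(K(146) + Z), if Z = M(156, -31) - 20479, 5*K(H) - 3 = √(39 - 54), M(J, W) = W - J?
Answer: 10*(-23767*I + 3*√59)/(√15 + 103327*I) ≈ -2.3002 - 0.0023164*I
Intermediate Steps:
K(H) = ⅗ + I*√15/5 (K(H) = ⅗ + √(39 - 54)/5 = ⅗ + √(-15)/5 = ⅗ + (I*√15)/5 = ⅗ + I*√15/5)
Z = -20666 (Z = (-31 - 1*156) - 20479 = (-31 - 156) - 20479 = -187 - 20479 = -20666)
(47534 + √(17044 - 19168))/(K(146) + Z) = (47534 + √(17044 - 19168))/((⅗ + I*√15/5) - 20666) = (47534 + √(-2124))/(-103327/5 + I*√15/5) = (47534 + 6*I*√59)/(-103327/5 + I*√15/5)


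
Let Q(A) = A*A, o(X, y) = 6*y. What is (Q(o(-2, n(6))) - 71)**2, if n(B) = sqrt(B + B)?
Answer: 130321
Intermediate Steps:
n(B) = sqrt(2)*sqrt(B) (n(B) = sqrt(2*B) = sqrt(2)*sqrt(B))
Q(A) = A**2
(Q(o(-2, n(6))) - 71)**2 = ((6*(sqrt(2)*sqrt(6)))**2 - 71)**2 = ((6*(2*sqrt(3)))**2 - 71)**2 = ((12*sqrt(3))**2 - 71)**2 = (432 - 71)**2 = 361**2 = 130321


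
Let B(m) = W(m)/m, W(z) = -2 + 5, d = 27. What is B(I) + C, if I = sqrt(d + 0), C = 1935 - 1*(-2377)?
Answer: 4312 + sqrt(3)/3 ≈ 4312.6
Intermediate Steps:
C = 4312 (C = 1935 + 2377 = 4312)
W(z) = 3
I = 3*sqrt(3) (I = sqrt(27 + 0) = sqrt(27) = 3*sqrt(3) ≈ 5.1962)
B(m) = 3/m
B(I) + C = 3/((3*sqrt(3))) + 4312 = 3*(sqrt(3)/9) + 4312 = sqrt(3)/3 + 4312 = 4312 + sqrt(3)/3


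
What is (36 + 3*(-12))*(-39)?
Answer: 0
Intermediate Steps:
(36 + 3*(-12))*(-39) = (36 - 36)*(-39) = 0*(-39) = 0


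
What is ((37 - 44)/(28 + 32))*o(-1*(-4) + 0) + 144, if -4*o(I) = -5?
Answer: 6905/48 ≈ 143.85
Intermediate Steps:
o(I) = 5/4 (o(I) = -1/4*(-5) = 5/4)
((37 - 44)/(28 + 32))*o(-1*(-4) + 0) + 144 = ((37 - 44)/(28 + 32))*(5/4) + 144 = -7/60*(5/4) + 144 = -7*1/60*(5/4) + 144 = -7/60*5/4 + 144 = -7/48 + 144 = 6905/48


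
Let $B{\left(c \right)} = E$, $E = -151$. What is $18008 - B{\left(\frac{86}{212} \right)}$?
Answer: $18159$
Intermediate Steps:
$B{\left(c \right)} = -151$
$18008 - B{\left(\frac{86}{212} \right)} = 18008 - -151 = 18008 + 151 = 18159$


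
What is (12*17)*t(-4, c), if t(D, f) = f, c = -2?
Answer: -408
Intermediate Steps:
(12*17)*t(-4, c) = (12*17)*(-2) = 204*(-2) = -408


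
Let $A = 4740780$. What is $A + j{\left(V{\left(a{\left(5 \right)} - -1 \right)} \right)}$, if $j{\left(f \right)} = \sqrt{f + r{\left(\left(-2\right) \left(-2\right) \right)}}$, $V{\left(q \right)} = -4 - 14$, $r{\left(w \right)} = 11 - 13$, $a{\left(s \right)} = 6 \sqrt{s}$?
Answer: $4740780 + 2 i \sqrt{5} \approx 4.7408 \cdot 10^{6} + 4.4721 i$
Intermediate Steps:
$r{\left(w \right)} = -2$
$V{\left(q \right)} = -18$
$j{\left(f \right)} = \sqrt{-2 + f}$ ($j{\left(f \right)} = \sqrt{f - 2} = \sqrt{-2 + f}$)
$A + j{\left(V{\left(a{\left(5 \right)} - -1 \right)} \right)} = 4740780 + \sqrt{-2 - 18} = 4740780 + \sqrt{-20} = 4740780 + 2 i \sqrt{5}$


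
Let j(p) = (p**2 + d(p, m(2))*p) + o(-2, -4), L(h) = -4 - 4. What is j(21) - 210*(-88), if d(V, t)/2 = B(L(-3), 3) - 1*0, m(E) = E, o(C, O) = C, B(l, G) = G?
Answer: 19045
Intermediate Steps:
L(h) = -8
d(V, t) = 6 (d(V, t) = 2*(3 - 1*0) = 2*(3 + 0) = 2*3 = 6)
j(p) = -2 + p**2 + 6*p (j(p) = (p**2 + 6*p) - 2 = -2 + p**2 + 6*p)
j(21) - 210*(-88) = (-2 + 21**2 + 6*21) - 210*(-88) = (-2 + 441 + 126) + 18480 = 565 + 18480 = 19045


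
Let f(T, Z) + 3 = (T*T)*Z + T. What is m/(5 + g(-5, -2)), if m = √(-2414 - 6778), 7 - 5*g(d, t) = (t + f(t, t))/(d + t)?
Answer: 70*I*√2298/209 ≈ 16.056*I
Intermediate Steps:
f(T, Z) = -3 + T + Z*T² (f(T, Z) = -3 + ((T*T)*Z + T) = -3 + (T²*Z + T) = -3 + (Z*T² + T) = -3 + (T + Z*T²) = -3 + T + Z*T²)
g(d, t) = 7/5 - (-3 + t³ + 2*t)/(5*(d + t)) (g(d, t) = 7/5 - (t + (-3 + t + t*t²))/(5*(d + t)) = 7/5 - (t + (-3 + t + t³))/(5*(d + t)) = 7/5 - (-3 + t³ + 2*t)/(5*(d + t)))
m = 2*I*√2298 (m = √(-9192) = 2*I*√2298 ≈ 95.875*I)
m/(5 + g(-5, -2)) = (2*I*√2298)/(5 + (3 - 1*(-2)³ + 5*(-2) + 7*(-5))/(5*(-5 - 2))) = (2*I*√2298)/(5 + (⅕)*(3 - 1*(-8) - 10 - 35)/(-7)) = (2*I*√2298)/(5 + (⅕)*(-⅐)*(3 + 8 - 10 - 35)) = (2*I*√2298)/(5 + (⅕)*(-⅐)*(-34)) = (2*I*√2298)/(5 + 34/35) = (2*I*√2298)/(209/35) = 35*(2*I*√2298)/209 = 70*I*√2298/209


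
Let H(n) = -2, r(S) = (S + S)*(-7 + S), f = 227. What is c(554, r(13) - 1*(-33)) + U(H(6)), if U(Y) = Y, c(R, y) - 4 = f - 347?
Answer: -118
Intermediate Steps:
r(S) = 2*S*(-7 + S) (r(S) = (2*S)*(-7 + S) = 2*S*(-7 + S))
c(R, y) = -116 (c(R, y) = 4 + (227 - 347) = 4 - 120 = -116)
c(554, r(13) - 1*(-33)) + U(H(6)) = -116 - 2 = -118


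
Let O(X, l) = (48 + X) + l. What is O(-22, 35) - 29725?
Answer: -29664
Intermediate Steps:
O(X, l) = 48 + X + l
O(-22, 35) - 29725 = (48 - 22 + 35) - 29725 = 61 - 29725 = -29664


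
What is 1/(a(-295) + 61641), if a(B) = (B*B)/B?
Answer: 1/61346 ≈ 1.6301e-5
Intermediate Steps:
a(B) = B (a(B) = B²/B = B)
1/(a(-295) + 61641) = 1/(-295 + 61641) = 1/61346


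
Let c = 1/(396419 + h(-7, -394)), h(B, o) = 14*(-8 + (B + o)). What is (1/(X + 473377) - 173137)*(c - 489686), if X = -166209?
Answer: 3391547635531099115985/40002795808 ≈ 8.4783e+10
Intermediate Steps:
h(B, o) = -112 + 14*B + 14*o (h(B, o) = 14*(-8 + B + o) = -112 + 14*B + 14*o)
c = 1/390693 (c = 1/(396419 + (-112 + 14*(-7) + 14*(-394))) = 1/(396419 + (-112 - 98 - 5516)) = 1/(396419 - 5726) = 1/390693 ≈ 2.5596e-6)
(1/(X + 473377) - 173137)*(c - 489686) = (1/(-166209 + 473377) - 173137)*(1/390693 - 489686) = (1/307168 - 173137)*(-191316892397/390693) = -53182146015/307168*(-191316892397/390693) = 3391547635531099115985/40002795808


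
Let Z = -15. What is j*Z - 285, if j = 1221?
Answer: -18600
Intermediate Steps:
j*Z - 285 = 1221*(-15) - 285 = -18315 - 285 = -18600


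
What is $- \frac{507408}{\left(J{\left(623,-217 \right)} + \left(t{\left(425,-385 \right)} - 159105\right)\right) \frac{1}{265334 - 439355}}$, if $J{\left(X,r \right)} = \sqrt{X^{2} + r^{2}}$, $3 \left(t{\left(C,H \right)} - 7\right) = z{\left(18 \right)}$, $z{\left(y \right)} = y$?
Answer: $- \frac{7023883765444128}{12654914623} - \frac{309048766488 \sqrt{8882}}{12654914623} \approx -5.5733 \cdot 10^{5}$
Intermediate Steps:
$t{\left(C,H \right)} = 13$ ($t{\left(C,H \right)} = 7 + \frac{1}{3} \cdot 18 = 7 + 6 = 13$)
$- \frac{507408}{\left(J{\left(623,-217 \right)} + \left(t{\left(425,-385 \right)} - 159105\right)\right) \frac{1}{265334 - 439355}} = - \frac{507408}{\left(\sqrt{623^{2} + \left(-217\right)^{2}} + \left(13 - 159105\right)\right) \frac{1}{265334 - 439355}} = - \frac{507408}{\left(\sqrt{388129 + 47089} - 159092\right) \frac{1}{-174021}} = - \frac{507408}{\left(\sqrt{435218} - 159092\right) \left(- \frac{1}{174021}\right)} = - \frac{507408}{\left(7 \sqrt{8882} - 159092\right) \left(- \frac{1}{174021}\right)} = - \frac{507408}{\left(-159092 + 7 \sqrt{8882}\right) \left(- \frac{1}{174021}\right)} = - \frac{507408}{\frac{159092}{174021} - \frac{7 \sqrt{8882}}{174021}}$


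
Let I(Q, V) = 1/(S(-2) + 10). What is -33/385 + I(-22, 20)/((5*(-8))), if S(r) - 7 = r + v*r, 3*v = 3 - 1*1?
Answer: -201/2296 ≈ -0.087543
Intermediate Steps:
v = 2/3 (v = (3 - 1*1)/3 = (3 - 1)/3 = (1/3)*2 = 2/3 ≈ 0.66667)
S(r) = 7 + 5*r/3 (S(r) = 7 + (r + 2*r/3) = 7 + 5*r/3)
I(Q, V) = 3/41 (I(Q, V) = 1/((7 + (5/3)*(-2)) + 10) = 1/((7 - 10/3) + 10) = 1/(11/3 + 10) = 1/(41/3) = 3/41)
-33/385 + I(-22, 20)/((5*(-8))) = -33/385 + 3/(41*((5*(-8)))) = -33*1/385 + (3/41)/(-40) = -3/35 + (3/41)*(-1/40) = -3/35 - 3/1640 = -201/2296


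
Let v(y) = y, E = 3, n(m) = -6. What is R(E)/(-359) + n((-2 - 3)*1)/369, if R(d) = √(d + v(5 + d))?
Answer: -2/123 - √11/359 ≈ -0.025499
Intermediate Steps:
R(d) = √(5 + 2*d) (R(d) = √(d + (5 + d)) = √(5 + 2*d))
R(E)/(-359) + n((-2 - 3)*1)/369 = √(5 + 2*3)/(-359) - 6/369 = √(5 + 6)*(-1/359) - 6*1/369 = √11*(-1/359) - 2/123 = -√11/359 - 2/123 = -2/123 - √11/359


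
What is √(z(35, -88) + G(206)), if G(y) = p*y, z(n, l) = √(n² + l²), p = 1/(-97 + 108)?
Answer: √(2266 + 121*√8969)/11 ≈ 10.650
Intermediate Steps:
p = 1/11 ≈ 0.090909
z(n, l) = √(l² + n²)
G(y) = y/11
√(z(35, -88) + G(206)) = √(√((-88)² + 35²) + (1/11)*206) = √(√(7744 + 1225) + 206/11) = √(√8969 + 206/11) = √(206/11 + √8969)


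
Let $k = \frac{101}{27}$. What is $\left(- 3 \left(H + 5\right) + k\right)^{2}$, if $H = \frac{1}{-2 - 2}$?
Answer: $\frac{1288225}{11664} \approx 110.44$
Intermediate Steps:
$k = \frac{101}{27}$ ($k = 101 \cdot \frac{1}{27} = \frac{101}{27} \approx 3.7407$)
$H = - \frac{1}{4}$ ($H = \frac{1}{-4} = - \frac{1}{4} \approx -0.25$)
$\left(- 3 \left(H + 5\right) + k\right)^{2} = \left(- 3 \left(- \frac{1}{4} + 5\right) + \frac{101}{27}\right)^{2} = \left(\left(-3\right) \frac{19}{4} + \frac{101}{27}\right)^{2} = \left(- \frac{57}{4} + \frac{101}{27}\right)^{2} = \left(- \frac{1135}{108}\right)^{2} = \frac{1288225}{11664}$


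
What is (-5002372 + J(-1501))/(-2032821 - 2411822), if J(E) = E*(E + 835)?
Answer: 4002706/4444643 ≈ 0.90057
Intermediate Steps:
J(E) = E*(835 + E)
(-5002372 + J(-1501))/(-2032821 - 2411822) = (-5002372 - 1501*(835 - 1501))/(-2032821 - 2411822) = (-5002372 - 1501*(-666))/(-4444643) = (-5002372 + 999666)*(-1/4444643) = -4002706*(-1/4444643) = 4002706/4444643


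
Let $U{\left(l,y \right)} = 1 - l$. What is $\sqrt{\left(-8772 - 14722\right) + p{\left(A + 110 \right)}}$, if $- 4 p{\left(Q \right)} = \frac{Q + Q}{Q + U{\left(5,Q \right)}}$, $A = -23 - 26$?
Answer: $\frac{i \sqrt{305334978}}{114} \approx 153.28 i$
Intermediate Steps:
$A = -49$ ($A = -23 - 26 = -49$)
$p{\left(Q \right)} = - \frac{Q}{2 \left(-4 + Q\right)}$ ($p{\left(Q \right)} = - \frac{\left(Q + Q\right) \frac{1}{Q + \left(1 - 5\right)}}{4} = - \frac{2 Q \frac{1}{Q + \left(1 - 5\right)}}{4} = - \frac{2 Q \frac{1}{Q - 4}}{4} = - \frac{2 Q \frac{1}{-4 + Q}}{4} = - \frac{Q}{2 \left(-4 + Q\right)}$)
$\sqrt{\left(-8772 - 14722\right) + p{\left(A + 110 \right)}} = \sqrt{\left(-8772 - 14722\right) - \frac{-49 + 110}{-8 + 2 \left(-49 + 110\right)}} = \sqrt{-23494 - \frac{61}{-8 + 2 \cdot 61}} = \sqrt{-23494 - \frac{61}{-8 + 122}} = \sqrt{-23494 - \frac{61}{114}} = \sqrt{- \frac{2678377}{114}} = \frac{i \sqrt{305334978}}{114}$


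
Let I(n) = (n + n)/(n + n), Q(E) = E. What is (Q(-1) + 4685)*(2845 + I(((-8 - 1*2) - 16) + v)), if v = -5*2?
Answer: 13330664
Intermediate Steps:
v = -10
I(n) = 1 (I(n) = (2*n)/((2*n)) = (2*n)*(1/(2*n)) = 1)
(Q(-1) + 4685)*(2845 + I(((-8 - 1*2) - 16) + v)) = (-1 + 4685)*(2845 + 1) = 4684*2846 = 13330664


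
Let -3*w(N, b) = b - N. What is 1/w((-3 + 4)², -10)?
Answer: 3/11 ≈ 0.27273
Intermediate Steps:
w(N, b) = -b/3 + N/3 (w(N, b) = -(b - N)/3 = -b/3 + N/3)
1/w((-3 + 4)², -10) = 1/(-⅓*(-10) + (-3 + 4)²/3) = 1/(10/3 + (⅓)*1²) = 1/(10/3 + (⅓)*1) = 1/(10/3 + ⅓) = 1/(11/3) = 3/11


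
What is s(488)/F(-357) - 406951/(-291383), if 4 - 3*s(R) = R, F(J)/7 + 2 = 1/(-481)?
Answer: 76064898005/5892638409 ≈ 12.908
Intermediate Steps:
F(J) = -6741/481 (F(J) = -14 + 7/(-481) = -14 + 7*(-1/481) = -14 - 7/481 = -6741/481)
s(R) = 4/3 - R/3
s(488)/F(-357) - 406951/(-291383) = (4/3 - ⅓*488)/(-6741/481) - 406951/(-291383) = (4/3 - 488/3)*(-481/6741) - 406951*(-1/291383) = -484/3*(-481/6741) + 406951/291383 = 232804/20223 + 406951/291383 = 76064898005/5892638409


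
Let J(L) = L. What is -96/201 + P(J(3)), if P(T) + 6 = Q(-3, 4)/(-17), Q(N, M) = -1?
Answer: -7311/1139 ≈ -6.4188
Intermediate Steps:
P(T) = -101/17 (P(T) = -6 - 1/(-17) = -6 - 1*(-1/17) = -6 + 1/17 = -101/17)
-96/201 + P(J(3)) = -96/201 - 101/17 = -96*1/201 - 101/17 = -32/67 - 101/17 = -7311/1139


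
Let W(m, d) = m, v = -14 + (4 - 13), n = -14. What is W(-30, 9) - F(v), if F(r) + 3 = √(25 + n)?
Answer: -27 - √11 ≈ -30.317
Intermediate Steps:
v = -23 (v = -14 - 9 = -23)
F(r) = -3 + √11 (F(r) = -3 + √(25 - 14) = -3 + √11)
W(-30, 9) - F(v) = -30 - (-3 + √11) = -30 + (3 - √11) = -27 - √11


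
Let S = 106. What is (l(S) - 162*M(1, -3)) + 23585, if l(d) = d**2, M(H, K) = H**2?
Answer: 34659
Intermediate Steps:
(l(S) - 162*M(1, -3)) + 23585 = (106**2 - 162*1**2) + 23585 = (11236 - 162*1) + 23585 = (11236 - 162) + 23585 = 11074 + 23585 = 34659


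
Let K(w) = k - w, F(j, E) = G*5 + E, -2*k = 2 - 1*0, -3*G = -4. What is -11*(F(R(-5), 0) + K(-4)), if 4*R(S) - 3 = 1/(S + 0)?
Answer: -319/3 ≈ -106.33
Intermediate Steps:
R(S) = ¾ + 1/(4*S) (R(S) = ¾ + 1/(4*(S + 0)) = ¾ + 1/(4*S))
G = 4/3 (G = -⅓*(-4) = 4/3 ≈ 1.3333)
k = -1 (k = -(2 - 1*0)/2 = -(2 + 0)/2 = -½*2 = -1)
F(j, E) = 20/3 + E (F(j, E) = (4/3)*5 + E = 20/3 + E)
K(w) = -1 - w
-11*(F(R(-5), 0) + K(-4)) = -11*((20/3 + 0) + (-1 - 1*(-4))) = -11*(20/3 + (-1 + 4)) = -11*(20/3 + 3) = -11*29/3 = -319/3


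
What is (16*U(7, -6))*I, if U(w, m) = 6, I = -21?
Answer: -2016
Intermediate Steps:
(16*U(7, -6))*I = (16*6)*(-21) = 96*(-21) = -2016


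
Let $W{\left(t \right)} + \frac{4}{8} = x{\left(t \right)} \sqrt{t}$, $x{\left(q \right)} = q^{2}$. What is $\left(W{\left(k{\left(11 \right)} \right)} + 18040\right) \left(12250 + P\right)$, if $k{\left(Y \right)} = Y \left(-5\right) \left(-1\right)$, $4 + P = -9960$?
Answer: $41238297 + 6915150 \sqrt{55} \approx 9.2522 \cdot 10^{7}$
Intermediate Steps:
$P = -9964$ ($P = -4 - 9960 = -9964$)
$k{\left(Y \right)} = 5 Y$ ($k{\left(Y \right)} = - 5 Y \left(-1\right) = 5 Y$)
$W{\left(t \right)} = - \frac{1}{2} + t^{\frac{5}{2}}$ ($W{\left(t \right)} = - \frac{1}{2} + t^{2} \sqrt{t} = - \frac{1}{2} + t^{\frac{5}{2}}$)
$\left(W{\left(k{\left(11 \right)} \right)} + 18040\right) \left(12250 + P\right) = \left(\left(- \frac{1}{2} + \left(5 \cdot 11\right)^{\frac{5}{2}}\right) + 18040\right) \left(12250 - 9964\right) = \left(\left(- \frac{1}{2} + 55^{\frac{5}{2}}\right) + 18040\right) 2286 = \left(\left(- \frac{1}{2} + 3025 \sqrt{55}\right) + 18040\right) 2286 = \left(\frac{36079}{2} + 3025 \sqrt{55}\right) 2286 = 41238297 + 6915150 \sqrt{55}$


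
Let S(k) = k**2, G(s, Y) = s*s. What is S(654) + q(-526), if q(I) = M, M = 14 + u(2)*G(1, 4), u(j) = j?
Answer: 427732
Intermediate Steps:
G(s, Y) = s**2
M = 16 (M = 14 + 2*1**2 = 14 + 2*1 = 14 + 2 = 16)
q(I) = 16
S(654) + q(-526) = 654**2 + 16 = 427716 + 16 = 427732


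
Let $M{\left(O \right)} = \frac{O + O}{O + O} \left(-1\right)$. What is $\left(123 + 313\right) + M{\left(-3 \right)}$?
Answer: $435$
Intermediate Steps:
$M{\left(O \right)} = -1$ ($M{\left(O \right)} = \frac{2 O}{2 O} \left(-1\right) = 2 O \frac{1}{2 O} \left(-1\right) = 1 \left(-1\right) = -1$)
$\left(123 + 313\right) + M{\left(-3 \right)} = \left(123 + 313\right) - 1 = 436 - 1 = 435$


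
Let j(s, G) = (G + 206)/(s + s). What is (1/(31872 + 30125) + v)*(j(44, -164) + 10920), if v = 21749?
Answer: 323947228334877/1363934 ≈ 2.3751e+8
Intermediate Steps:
j(s, G) = (206 + G)/(2*s) (j(s, G) = (206 + G)/((2*s)) = (206 + G)*(1/(2*s)) = (206 + G)/(2*s))
(1/(31872 + 30125) + v)*(j(44, -164) + 10920) = (1/(31872 + 30125) + 21749)*((½)*(206 - 164)/44 + 10920) = (1/61997 + 21749)*((½)*(1/44)*42 + 10920) = (1/61997 + 21749)*(21/44 + 10920) = (1348372754/61997)*(480501/44) = 323947228334877/1363934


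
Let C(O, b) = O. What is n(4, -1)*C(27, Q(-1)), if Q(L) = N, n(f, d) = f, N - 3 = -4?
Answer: 108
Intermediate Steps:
N = -1 (N = 3 - 4 = -1)
Q(L) = -1
n(4, -1)*C(27, Q(-1)) = 4*27 = 108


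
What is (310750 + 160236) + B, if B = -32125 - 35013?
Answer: 403848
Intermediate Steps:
B = -67138
(310750 + 160236) + B = (310750 + 160236) - 67138 = 470986 - 67138 = 403848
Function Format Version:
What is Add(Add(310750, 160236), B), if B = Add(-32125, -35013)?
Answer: 403848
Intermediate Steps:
B = -67138
Add(Add(310750, 160236), B) = Add(Add(310750, 160236), -67138) = Add(470986, -67138) = 403848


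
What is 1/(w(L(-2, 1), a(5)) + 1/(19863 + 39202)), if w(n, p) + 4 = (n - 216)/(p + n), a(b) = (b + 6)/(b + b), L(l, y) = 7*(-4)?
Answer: 15888485/80564929 ≈ 0.19721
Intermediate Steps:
L(l, y) = -28
a(b) = (6 + b)/(2*b) (a(b) = (6 + b)/((2*b)) = (6 + b)*(1/(2*b)) = (6 + b)/(2*b))
w(n, p) = -4 + (-216 + n)/(n + p) (w(n, p) = -4 + (n - 216)/(p + n) = -4 + (-216 + n)/(n + p))
1/(w(L(-2, 1), a(5)) + 1/(19863 + 39202)) = 1/((-216 - 2*(6 + 5)/5 - 3*(-28))/(-28 + (½)*(6 + 5)/5) + 1/(19863 + 39202)) = 1/((-216 - 2*11/5 + 84)/(-28 + (½)*(⅕)*11) + 1/59065) = 1/((-216 - 4*11/10 + 84)/(-28 + 11/10) + 1/59065) = 1/((-216 - 22/5 + 84)/(-269/10) + 1/59065) = 1/(-10/269*(-682/5) + 1/59065) = 1/(1364/269 + 1/59065) = 1/(80564929/15888485) = 15888485/80564929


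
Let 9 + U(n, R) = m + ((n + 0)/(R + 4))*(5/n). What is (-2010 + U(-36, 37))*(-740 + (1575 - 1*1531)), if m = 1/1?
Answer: 57582168/41 ≈ 1.4044e+6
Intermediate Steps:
m = 1
U(n, R) = -8 + 5/(4 + R) (U(n, R) = -9 + (1 + ((n + 0)/(R + 4))*(5/n)) = -9 + (1 + (n/(4 + R))*(5/n)) = -9 + (1 + 5/(4 + R)) = -8 + 5/(4 + R))
(-2010 + U(-36, 37))*(-740 + (1575 - 1*1531)) = (-2010 + (-27 - 8*37)/(4 + 37))*(-740 + (1575 - 1*1531)) = (-2010 + (-27 - 296)/41)*(-740 + (1575 - 1531)) = (-2010 + (1/41)*(-323))*(-740 + 44) = (-2010 - 323/41)*(-696) = -82733/41*(-696) = 57582168/41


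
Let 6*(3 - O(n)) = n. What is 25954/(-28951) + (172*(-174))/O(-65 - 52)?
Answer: -578019662/434265 ≈ -1331.0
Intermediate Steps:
O(n) = 3 - n/6
25954/(-28951) + (172*(-174))/O(-65 - 52) = 25954/(-28951) + (172*(-174))/(3 - (-65 - 52)/6) = 25954*(-1/28951) - 29928/(3 - ⅙*(-117)) = -25954/28951 - 29928/(3 + 39/2) = -25954/28951 - 29928/45/2 = -25954/28951 - 29928*2/45 = -25954/28951 - 19952/15 = -578019662/434265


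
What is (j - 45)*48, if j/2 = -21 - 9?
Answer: -5040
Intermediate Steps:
j = -60 (j = 2*(-21 - 9) = 2*(-30) = -60)
(j - 45)*48 = (-60 - 45)*48 = -105*48 = -5040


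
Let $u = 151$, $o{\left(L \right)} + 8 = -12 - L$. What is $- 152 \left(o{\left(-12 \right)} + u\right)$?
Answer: $-21736$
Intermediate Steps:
$o{\left(L \right)} = -20 - L$ ($o{\left(L \right)} = -8 - \left(12 + L\right) = -20 - L$)
$- 152 \left(o{\left(-12 \right)} + u\right) = - 152 \left(\left(-20 - -12\right) + 151\right) = - 152 \left(\left(-20 + 12\right) + 151\right) = - 152 \left(-8 + 151\right) = \left(-152\right) 143 = -21736$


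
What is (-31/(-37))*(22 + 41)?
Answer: 1953/37 ≈ 52.784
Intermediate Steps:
(-31/(-37))*(22 + 41) = -31*(-1/37)*63 = (31/37)*63 = 1953/37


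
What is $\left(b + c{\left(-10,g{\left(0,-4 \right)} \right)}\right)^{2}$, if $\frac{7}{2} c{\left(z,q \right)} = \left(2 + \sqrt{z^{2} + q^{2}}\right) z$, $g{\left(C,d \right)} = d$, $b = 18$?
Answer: $\frac{53796}{49} - \frac{6880 \sqrt{29}}{49} \approx 341.76$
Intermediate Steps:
$c{\left(z,q \right)} = \frac{2 z \left(2 + \sqrt{q^{2} + z^{2}}\right)}{7}$ ($c{\left(z,q \right)} = \frac{2 \left(2 + \sqrt{z^{2} + q^{2}}\right) z}{7} = \frac{2 \left(2 + \sqrt{q^{2} + z^{2}}\right) z}{7} = \frac{2 z \left(2 + \sqrt{q^{2} + z^{2}}\right)}{7}$)
$\left(b + c{\left(-10,g{\left(0,-4 \right)} \right)}\right)^{2} = \left(18 + \frac{2}{7} \left(-10\right) \left(2 + \sqrt{\left(-4\right)^{2} + \left(-10\right)^{2}}\right)\right)^{2} = \left(18 + \frac{2}{7} \left(-10\right) \left(2 + \sqrt{16 + 100}\right)\right)^{2} = \left(18 + \frac{2}{7} \left(-10\right) \left(2 + \sqrt{116}\right)\right)^{2} = \left(18 + \frac{2}{7} \left(-10\right) \left(2 + 2 \sqrt{29}\right)\right)^{2} = \left(18 - \left(\frac{40}{7} + \frac{40 \sqrt{29}}{7}\right)\right)^{2} = \left(\frac{86}{7} - \frac{40 \sqrt{29}}{7}\right)^{2}$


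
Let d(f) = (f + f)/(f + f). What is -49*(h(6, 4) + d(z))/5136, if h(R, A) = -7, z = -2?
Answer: 49/856 ≈ 0.057243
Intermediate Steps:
d(f) = 1 (d(f) = (2*f)/((2*f)) = (2*f)*(1/(2*f)) = 1)
-49*(h(6, 4) + d(z))/5136 = -49*(-7 + 1)/5136 = -49*(-6)*(1/5136) = 294*(1/5136) = 49/856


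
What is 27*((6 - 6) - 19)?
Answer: -513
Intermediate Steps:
27*((6 - 6) - 19) = 27*(0 - 19) = 27*(-19) = -513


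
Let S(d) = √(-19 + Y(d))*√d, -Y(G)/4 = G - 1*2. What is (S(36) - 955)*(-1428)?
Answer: 1363740 - 8568*I*√155 ≈ 1.3637e+6 - 1.0667e+5*I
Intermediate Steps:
Y(G) = 8 - 4*G (Y(G) = -4*(G - 1*2) = -4*(G - 2) = -4*(-2 + G) = 8 - 4*G)
S(d) = √d*√(-11 - 4*d) (S(d) = √(-19 + (8 - 4*d))*√d = √(-11 - 4*d)*√d = √d*√(-11 - 4*d))
(S(36) - 955)*(-1428) = (√36*√(-11 - 4*36) - 955)*(-1428) = (6*√(-11 - 144) - 955)*(-1428) = (6*√(-155) - 955)*(-1428) = (6*(I*√155) - 955)*(-1428) = (6*I*√155 - 955)*(-1428) = (-955 + 6*I*√155)*(-1428) = 1363740 - 8568*I*√155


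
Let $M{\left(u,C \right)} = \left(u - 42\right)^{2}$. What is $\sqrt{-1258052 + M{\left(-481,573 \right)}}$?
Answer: $i \sqrt{984523} \approx 992.23 i$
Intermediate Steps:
$M{\left(u,C \right)} = \left(-42 + u\right)^{2}$
$\sqrt{-1258052 + M{\left(-481,573 \right)}} = \sqrt{-1258052 + \left(-42 - 481\right)^{2}} = \sqrt{-1258052 + \left(-523\right)^{2}} = \sqrt{-1258052 + 273529} = \sqrt{-984523} = i \sqrt{984523}$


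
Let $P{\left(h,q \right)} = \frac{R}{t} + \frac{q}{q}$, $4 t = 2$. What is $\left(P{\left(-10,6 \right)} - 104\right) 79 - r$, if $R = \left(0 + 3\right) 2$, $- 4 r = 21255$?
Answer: $- \frac{7501}{4} \approx -1875.3$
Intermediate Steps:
$r = - \frac{21255}{4}$ ($r = \left(- \frac{1}{4}\right) 21255 = - \frac{21255}{4} \approx -5313.8$)
$t = \frac{1}{2}$ ($t = \frac{1}{4} \cdot 2 = \frac{1}{2} \approx 0.5$)
$R = 6$ ($R = 3 \cdot 2 = 6$)
$P{\left(h,q \right)} = 13$ ($P{\left(h,q \right)} = 6 \frac{1}{\frac{1}{2}} + \frac{q}{q} = 6 \cdot 2 + 1 = 12 + 1 = 13$)
$\left(P{\left(-10,6 \right)} - 104\right) 79 - r = \left(13 - 104\right) 79 - - \frac{21255}{4} = \left(-91\right) 79 + \frac{21255}{4} = -7189 + \frac{21255}{4} = - \frac{7501}{4}$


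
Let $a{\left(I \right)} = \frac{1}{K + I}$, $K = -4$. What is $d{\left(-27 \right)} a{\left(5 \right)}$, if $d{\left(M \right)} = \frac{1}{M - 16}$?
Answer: $- \frac{1}{43} \approx -0.023256$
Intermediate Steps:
$d{\left(M \right)} = \frac{1}{-16 + M}$
$a{\left(I \right)} = \frac{1}{-4 + I}$
$d{\left(-27 \right)} a{\left(5 \right)} = \frac{1}{\left(-16 - 27\right) \left(-4 + 5\right)} = \frac{1}{\left(-43\right) 1} = \left(- \frac{1}{43}\right) 1 = - \frac{1}{43}$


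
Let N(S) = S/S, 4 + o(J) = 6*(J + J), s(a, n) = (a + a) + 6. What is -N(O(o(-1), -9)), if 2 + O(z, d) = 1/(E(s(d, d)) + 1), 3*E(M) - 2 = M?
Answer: -1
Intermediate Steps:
s(a, n) = 6 + 2*a (s(a, n) = 2*a + 6 = 6 + 2*a)
E(M) = 2/3 + M/3
o(J) = -4 + 12*J (o(J) = -4 + 6*(J + J) = -4 + 6*(2*J) = -4 + 12*J)
O(z, d) = -2 + 1/(11/3 + 2*d/3) (O(z, d) = -2 + 1/((2/3 + (6 + 2*d)/3) + 1) = -2 + 1/((2/3 + (2 + 2*d/3)) + 1) = -2 + 1/((8/3 + 2*d/3) + 1) = -2 + 1/(11/3 + 2*d/3))
N(S) = 1
-N(O(o(-1), -9)) = -1*1 = -1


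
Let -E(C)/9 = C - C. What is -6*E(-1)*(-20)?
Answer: 0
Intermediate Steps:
E(C) = 0 (E(C) = -9*(C - C) = -9*0 = 0)
-6*E(-1)*(-20) = -6*0*(-20) = 0*(-20) = 0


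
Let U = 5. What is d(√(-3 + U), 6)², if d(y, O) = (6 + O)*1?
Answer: 144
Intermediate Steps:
d(y, O) = 6 + O
d(√(-3 + U), 6)² = (6 + 6)² = 12² = 144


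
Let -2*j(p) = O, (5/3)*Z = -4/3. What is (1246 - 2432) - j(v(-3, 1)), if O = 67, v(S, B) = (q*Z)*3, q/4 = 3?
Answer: -2305/2 ≈ -1152.5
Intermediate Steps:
q = 12 (q = 4*3 = 12)
Z = -4/5 (Z = 3*(-4/3)/5 = 3*(-4*1/3)/5 = (3/5)*(-4/3) = -4/5 ≈ -0.80000)
v(S, B) = -144/5 (v(S, B) = (12*(-4/5))*3 = -48/5*3 = -144/5)
j(p) = -67/2 (j(p) = -1/2*67 = -67/2)
(1246 - 2432) - j(v(-3, 1)) = (1246 - 2432) - 1*(-67/2) = -1186 + 67/2 = -2305/2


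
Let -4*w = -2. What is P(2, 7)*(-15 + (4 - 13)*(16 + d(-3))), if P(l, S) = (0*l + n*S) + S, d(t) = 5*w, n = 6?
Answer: -17787/2 ≈ -8893.5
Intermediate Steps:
w = ½ (w = -¼*(-2) = ½ ≈ 0.50000)
d(t) = 5/2 (d(t) = 5*(½) = 5/2)
P(l, S) = 7*S (P(l, S) = (0*l + 6*S) + S = (0 + 6*S) + S = 6*S + S = 7*S)
P(2, 7)*(-15 + (4 - 13)*(16 + d(-3))) = (7*7)*(-15 + (4 - 13)*(16 + 5/2)) = 49*(-15 - 9*37/2) = 49*(-15 - 333/2) = 49*(-363/2) = -17787/2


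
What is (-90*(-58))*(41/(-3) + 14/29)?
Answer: -68820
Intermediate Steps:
(-90*(-58))*(41/(-3) + 14/29) = 5220*(41*(-⅓) + 14*(1/29)) = 5220*(-41/3 + 14/29) = 5220*(-1147/87) = -68820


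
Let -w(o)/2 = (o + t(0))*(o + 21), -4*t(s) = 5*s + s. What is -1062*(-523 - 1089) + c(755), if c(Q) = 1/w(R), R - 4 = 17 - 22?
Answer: 68477761/40 ≈ 1.7119e+6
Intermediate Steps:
t(s) = -3*s/2 (t(s) = -(5*s + s)/4 = -3*s/2)
R = -1 (R = 4 + (17 - 22) = 4 - 5 = -1)
w(o) = -2*o*(21 + o) (w(o) = -2*(o - 3/2*0)*(o + 21) = -2*(o + 0)*(21 + o) = -2*o*(21 + o))
c(Q) = 1/40 (c(Q) = 1/(2*(-1)*(-21 - 1*(-1))) = 1/(2*(-1)*(-21 + 1)) = 1/(2*(-1)*(-20)) = 1/40)
-1062*(-523 - 1089) + c(755) = -1062*(-523 - 1089) + 1/40 = -1062*(-1612) + 1/40 = 1711944 + 1/40 = 68477761/40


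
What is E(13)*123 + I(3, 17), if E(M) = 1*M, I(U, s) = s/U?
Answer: 4814/3 ≈ 1604.7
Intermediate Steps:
E(M) = M
E(13)*123 + I(3, 17) = 13*123 + 17/3 = 1599 + 17*(⅓) = 1599 + 17/3 = 4814/3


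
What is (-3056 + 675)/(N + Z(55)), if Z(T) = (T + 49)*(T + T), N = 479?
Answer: -2381/11919 ≈ -0.19976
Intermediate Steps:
Z(T) = 2*T*(49 + T) (Z(T) = (49 + T)*(2*T) = 2*T*(49 + T))
(-3056 + 675)/(N + Z(55)) = (-3056 + 675)/(479 + 2*55*(49 + 55)) = -2381/(479 + 2*55*104) = -2381/(479 + 11440) = -2381/11919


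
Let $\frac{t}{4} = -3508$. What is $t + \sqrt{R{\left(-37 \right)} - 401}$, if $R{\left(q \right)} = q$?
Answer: $-14032 + i \sqrt{438} \approx -14032.0 + 20.928 i$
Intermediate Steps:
$t = -14032$ ($t = 4 \left(-3508\right) = -14032$)
$t + \sqrt{R{\left(-37 \right)} - 401} = -14032 + \sqrt{-37 - 401} = -14032 + \sqrt{-438} = -14032 + i \sqrt{438}$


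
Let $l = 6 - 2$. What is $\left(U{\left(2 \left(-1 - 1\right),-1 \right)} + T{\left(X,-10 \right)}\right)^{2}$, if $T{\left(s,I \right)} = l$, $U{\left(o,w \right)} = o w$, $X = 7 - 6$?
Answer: $64$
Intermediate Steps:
$l = 4$
$X = 1$
$T{\left(s,I \right)} = 4$
$\left(U{\left(2 \left(-1 - 1\right),-1 \right)} + T{\left(X,-10 \right)}\right)^{2} = \left(2 \left(-1 - 1\right) \left(-1\right) + 4\right)^{2} = \left(2 \left(-2\right) \left(-1\right) + 4\right)^{2} = \left(\left(-4\right) \left(-1\right) + 4\right)^{2} = \left(4 + 4\right)^{2} = 8^{2} = 64$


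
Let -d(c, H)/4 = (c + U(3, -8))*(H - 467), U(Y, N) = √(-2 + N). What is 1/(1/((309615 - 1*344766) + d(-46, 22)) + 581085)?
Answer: 3988549705517827/2317686405596824022978 + 445*I*√10/1158843202798412011489 ≈ 1.7209e-6 + 1.2143e-18*I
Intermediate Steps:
d(c, H) = -4*(-467 + H)*(c + I*√10) (d(c, H) = -4*(c + √(-2 - 8))*(H - 467) = -4*(c + √(-10))*(-467 + H) = -4*(c + I*√10)*(-467 + H) = -4*(-467 + H)*(c + I*√10))
1/(1/((309615 - 1*344766) + d(-46, 22)) + 581085) = 1/(1/((309615 - 1*344766) + (1868*(-46) - 4*22*(-46) + 1868*I*√10 - 4*I*22*√10)) + 581085) = 1/(1/((309615 - 344766) + (-85928 + 4048 + 1868*I*√10 - 88*I*√10)) + 581085) = 1/(1/(-35151 + (-81880 + 1780*I*√10)) + 581085) = 1/(1/(-117031 + 1780*I*√10) + 581085) = 1/(581085 + 1/(-117031 + 1780*I*√10))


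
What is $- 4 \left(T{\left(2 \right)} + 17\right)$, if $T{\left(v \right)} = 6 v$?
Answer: $-116$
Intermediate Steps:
$- 4 \left(T{\left(2 \right)} + 17\right) = - 4 \left(6 \cdot 2 + 17\right) = - 4 \left(12 + 17\right) = \left(-4\right) 29 = -116$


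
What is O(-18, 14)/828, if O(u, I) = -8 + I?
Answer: 1/138 ≈ 0.0072464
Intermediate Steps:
O(-18, 14)/828 = (-8 + 14)/828 = 6*(1/828) = 1/138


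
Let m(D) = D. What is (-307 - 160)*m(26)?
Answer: -12142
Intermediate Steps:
(-307 - 160)*m(26) = (-307 - 160)*26 = -467*26 = -12142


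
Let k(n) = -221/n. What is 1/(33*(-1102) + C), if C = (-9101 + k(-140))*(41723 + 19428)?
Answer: -140/77906512009 ≈ -1.7970e-9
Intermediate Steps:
C = -77901420769/140 (C = (-9101 - 221/(-140))*(41723 + 19428) = (-9101 - 221*(-1/140))*61151 = (-9101 + 221/140)*61151 = -1273919/140*61151 = -77901420769/140 ≈ -5.5644e+8)
1/(33*(-1102) + C) = 1/(33*(-1102) - 77901420769/140) = 1/(-36366 - 77901420769/140) = 1/(-77906512009/140) = -140/77906512009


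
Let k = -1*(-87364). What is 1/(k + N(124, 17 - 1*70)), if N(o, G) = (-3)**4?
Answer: 1/87445 ≈ 1.1436e-5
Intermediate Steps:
k = 87364
N(o, G) = 81
1/(k + N(124, 17 - 1*70)) = 1/(87364 + 81) = 1/87445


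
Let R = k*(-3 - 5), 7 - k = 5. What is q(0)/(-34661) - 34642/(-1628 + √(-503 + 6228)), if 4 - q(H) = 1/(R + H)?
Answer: 31276348374541/1466664409584 + 173210*√229/2644659 ≈ 22.316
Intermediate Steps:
k = 2 (k = 7 - 1*5 = 7 - 5 = 2)
R = -16 (R = 2*(-3 - 5) = 2*(-8) = -16)
q(H) = 4 - 1/(-16 + H)
q(0)/(-34661) - 34642/(-1628 + √(-503 + 6228)) = ((-65 + 4*0)/(-16 + 0))/(-34661) - 34642/(-1628 + √(-503 + 6228)) = ((-65 + 0)/(-16))*(-1/34661) - 34642/(-1628 + √5725) = -1/16*(-65)*(-1/34661) - 34642/(-1628 + 5*√229) = (65/16)*(-1/34661) - 34642/(-1628 + 5*√229) = -65/554576 - 34642/(-1628 + 5*√229)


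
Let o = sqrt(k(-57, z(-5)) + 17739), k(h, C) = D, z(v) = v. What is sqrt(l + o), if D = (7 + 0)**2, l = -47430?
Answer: sqrt(-47430 + 2*sqrt(4447)) ≈ 217.48*I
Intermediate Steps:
D = 49 (D = 7**2 = 49)
k(h, C) = 49
o = 2*sqrt(4447) (o = sqrt(49 + 17739) = sqrt(17788) = 2*sqrt(4447) ≈ 133.37)
sqrt(l + o) = sqrt(-47430 + 2*sqrt(4447))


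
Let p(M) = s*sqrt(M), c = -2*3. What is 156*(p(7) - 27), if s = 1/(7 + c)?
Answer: -4212 + 156*sqrt(7) ≈ -3799.3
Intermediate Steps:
c = -6
s = 1 (s = 1/(7 - 6) = 1/1 = 1)
p(M) = sqrt(M) (p(M) = 1*sqrt(M) = sqrt(M))
156*(p(7) - 27) = 156*(sqrt(7) - 27) = 156*(-27 + sqrt(7)) = -4212 + 156*sqrt(7)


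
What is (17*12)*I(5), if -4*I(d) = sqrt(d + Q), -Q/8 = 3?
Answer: -51*I*sqrt(19) ≈ -222.3*I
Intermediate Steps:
Q = -24 (Q = -8*3 = -24)
I(d) = -sqrt(-24 + d)/4 (I(d) = -sqrt(d - 24)/4 = -sqrt(-24 + d)/4)
(17*12)*I(5) = (17*12)*(-sqrt(-24 + 5)/4) = 204*(-I*sqrt(19)/4) = -51*I*sqrt(19)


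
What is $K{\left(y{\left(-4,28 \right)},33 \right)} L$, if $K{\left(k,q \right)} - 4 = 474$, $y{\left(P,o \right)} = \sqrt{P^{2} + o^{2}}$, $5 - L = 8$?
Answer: $-1434$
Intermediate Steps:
$L = -3$ ($L = 5 - 8 = -3$)
$K{\left(k,q \right)} = 478$ ($K{\left(k,q \right)} = 4 + 474 = 478$)
$K{\left(y{\left(-4,28 \right)},33 \right)} L = 478 \left(-3\right) = -1434$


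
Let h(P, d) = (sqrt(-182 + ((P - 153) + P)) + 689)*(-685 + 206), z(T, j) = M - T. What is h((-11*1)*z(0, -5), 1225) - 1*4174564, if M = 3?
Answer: -4504595 - 479*I*sqrt(401) ≈ -4.5046e+6 - 9592.0*I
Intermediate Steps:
z(T, j) = 3 - T
h(P, d) = -330031 - 479*sqrt(-335 + 2*P) (h(P, d) = (sqrt(-182 + ((-153 + P) + P)) + 689)*(-479) = (sqrt(-182 + (-153 + 2*P)) + 689)*(-479) = (sqrt(-335 + 2*P) + 689)*(-479) = (689 + sqrt(-335 + 2*P))*(-479) = -330031 - 479*sqrt(-335 + 2*P))
h((-11*1)*z(0, -5), 1225) - 1*4174564 = (-330031 - 479*sqrt(-335 + 2*((-11*1)*(3 - 1*0)))) - 1*4174564 = (-330031 - 479*sqrt(-335 + 2*(-11*(3 + 0)))) - 4174564 = (-330031 - 479*sqrt(-335 + 2*(-11*3))) - 4174564 = (-330031 - 479*sqrt(-335 + 2*(-33))) - 4174564 = (-330031 - 479*sqrt(-335 - 66)) - 4174564 = (-330031 - 479*I*sqrt(401)) - 4174564 = -4504595 - 479*I*sqrt(401)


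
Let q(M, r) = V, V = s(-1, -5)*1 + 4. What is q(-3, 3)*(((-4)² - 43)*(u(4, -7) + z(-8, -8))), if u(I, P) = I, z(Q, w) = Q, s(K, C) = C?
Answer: -108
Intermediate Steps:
V = -1 (V = -5*1 + 4 = -5 + 4 = -1)
q(M, r) = -1
q(-3, 3)*(((-4)² - 43)*(u(4, -7) + z(-8, -8))) = -((-4)² - 43)*(4 - 8) = -(16 - 43)*(-4) = -(-27)*(-4) = -1*108 = -108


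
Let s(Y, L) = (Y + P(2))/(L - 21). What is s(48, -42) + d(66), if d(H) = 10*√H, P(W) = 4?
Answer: -52/63 + 10*√66 ≈ 80.415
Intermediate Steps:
s(Y, L) = (4 + Y)/(-21 + L) (s(Y, L) = (Y + 4)/(L - 21) = (4 + Y)/(-21 + L))
s(48, -42) + d(66) = (4 + 48)/(-21 - 42) + 10*√66 = 52/(-63) + 10*√66 = -1/63*52 + 10*√66 = -52/63 + 10*√66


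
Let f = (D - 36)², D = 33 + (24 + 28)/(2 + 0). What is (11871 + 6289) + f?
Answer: 18689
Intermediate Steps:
D = 59 (D = 33 + 52/2 = 33 + 52*(½) = 33 + 26 = 59)
f = 529 (f = (59 - 36)² = 23² = 529)
(11871 + 6289) + f = (11871 + 6289) + 529 = 18160 + 529 = 18689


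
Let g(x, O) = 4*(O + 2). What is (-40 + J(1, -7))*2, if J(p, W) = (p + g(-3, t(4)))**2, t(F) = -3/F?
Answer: -8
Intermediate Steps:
g(x, O) = 8 + 4*O (g(x, O) = 4*(2 + O) = 8 + 4*O)
J(p, W) = (5 + p)**2 (J(p, W) = (p + (8 + 4*(-3/4)))**2 = (p + (8 - 3))**2 = (p + 5)**2 = (5 + p)**2)
(-40 + J(1, -7))*2 = (-40 + (5 + 1)**2)*2 = (-40 + 6**2)*2 = (-40 + 36)*2 = -4*2 = -8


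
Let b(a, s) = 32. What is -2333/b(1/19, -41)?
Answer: -2333/32 ≈ -72.906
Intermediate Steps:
-2333/b(1/19, -41) = -2333/32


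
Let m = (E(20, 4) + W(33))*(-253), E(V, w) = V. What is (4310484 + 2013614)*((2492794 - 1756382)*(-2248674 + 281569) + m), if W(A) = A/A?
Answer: -9161086671565444154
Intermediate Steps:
W(A) = 1
m = -5313 (m = (20 + 1)*(-253) = 21*(-253) = -5313)
(4310484 + 2013614)*((2492794 - 1756382)*(-2248674 + 281569) + m) = (4310484 + 2013614)*((2492794 - 1756382)*(-2248674 + 281569) - 5313) = 6324098*(736412*(-1967105) - 5313) = 6324098*(-1448599727260 - 5313) = 6324098*(-1448599732573) = -9161086671565444154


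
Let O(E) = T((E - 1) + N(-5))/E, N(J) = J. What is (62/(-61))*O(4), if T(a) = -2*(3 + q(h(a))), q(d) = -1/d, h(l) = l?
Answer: 217/122 ≈ 1.7787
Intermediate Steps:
T(a) = -6 + 2/a (T(a) = -2*(3 - 1/a) = -6 + 2/a)
O(E) = (-6 + 2/(-6 + E))/E (O(E) = (-6 + 2/((E - 1) - 5))/E = (-6 + 2/((-1 + E) - 5))/E = (-6 + 2/(-6 + E))/E)
(62/(-61))*O(4) = (62/(-61))*(2*(-19 + 3*4)/(4*(6 - 1*4))) = (62*(-1/61))*(2*(1/4)*(-19 + 12)/(6 - 4)) = -124*(-7)/(61*4*2) = -62/61*(-7/4) = 217/122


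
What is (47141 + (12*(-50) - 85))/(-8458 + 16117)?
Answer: 46456/7659 ≈ 6.0655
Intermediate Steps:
(47141 + (12*(-50) - 85))/(-8458 + 16117) = (47141 + (-600 - 85))/7659 = (47141 - 685)*(1/7659) = 46456*(1/7659) = 46456/7659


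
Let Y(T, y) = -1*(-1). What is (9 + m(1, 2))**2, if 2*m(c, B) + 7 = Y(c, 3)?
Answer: 36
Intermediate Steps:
Y(T, y) = 1
m(c, B) = -3 (m(c, B) = -7/2 + (1/2)*1 = -7/2 + 1/2 = -3)
(9 + m(1, 2))**2 = (9 - 3)**2 = 6**2 = 36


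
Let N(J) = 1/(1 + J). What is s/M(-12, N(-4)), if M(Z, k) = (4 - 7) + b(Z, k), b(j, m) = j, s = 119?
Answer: -119/15 ≈ -7.9333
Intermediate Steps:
M(Z, k) = -3 + Z (M(Z, k) = (4 - 7) + Z = -3 + Z)
s/M(-12, N(-4)) = 119/(-3 - 12) = 119/(-15) = 119*(-1/15) = -119/15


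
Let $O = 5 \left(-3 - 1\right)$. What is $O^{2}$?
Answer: $400$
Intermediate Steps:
$O = -20$ ($O = 5 \left(-4\right) = -20$)
$O^{2} = \left(-20\right)^{2} = 400$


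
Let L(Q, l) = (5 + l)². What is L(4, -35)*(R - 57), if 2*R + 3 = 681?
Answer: 253800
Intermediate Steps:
R = 339 (R = -3/2 + (½)*681 = -3/2 + 681/2 = 339)
L(4, -35)*(R - 57) = (5 - 35)²*(339 - 57) = (-30)²*282 = 900*282 = 253800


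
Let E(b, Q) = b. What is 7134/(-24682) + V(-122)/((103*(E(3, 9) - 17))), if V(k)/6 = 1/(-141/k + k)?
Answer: -132096285/457077229 ≈ -0.28900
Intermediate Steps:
V(k) = 6/(k - 141/k) (V(k) = 6/(-141/k + k) = 6/(k - 141/k))
7134/(-24682) + V(-122)/((103*(E(3, 9) - 17))) = 7134/(-24682) + (6*(-122)/(-141 + (-122)**2))/((103*(3 - 17))) = 7134*(-1/24682) + (6*(-122)/(-141 + 14884))/((103*(-14))) = -87/301 + (6*(-122)/14743)/(-1442) = -87/301 + (6*(-122)*(1/14743))*(-1/1442) = -87/301 - 732/14743*(-1/1442) = -87/301 + 366/10629703 = -132096285/457077229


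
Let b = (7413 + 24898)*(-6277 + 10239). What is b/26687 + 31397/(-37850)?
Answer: 4844574596961/1010102950 ≈ 4796.1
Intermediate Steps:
b = 128016182 (b = 32311*3962 = 128016182)
b/26687 + 31397/(-37850) = 128016182/26687 + 31397/(-37850) = 128016182*(1/26687) + 31397*(-1/37850) = 128016182/26687 - 31397/37850 = 4844574596961/1010102950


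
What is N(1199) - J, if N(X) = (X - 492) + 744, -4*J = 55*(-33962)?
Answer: -931053/2 ≈ -4.6553e+5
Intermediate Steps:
J = 933955/2 (J = -55*(-33962)/4 = -¼*(-1867910) = 933955/2 ≈ 4.6698e+5)
N(X) = 252 + X (N(X) = (-492 + X) + 744 = 252 + X)
N(1199) - J = (252 + 1199) - 1*933955/2 = 1451 - 933955/2 = -931053/2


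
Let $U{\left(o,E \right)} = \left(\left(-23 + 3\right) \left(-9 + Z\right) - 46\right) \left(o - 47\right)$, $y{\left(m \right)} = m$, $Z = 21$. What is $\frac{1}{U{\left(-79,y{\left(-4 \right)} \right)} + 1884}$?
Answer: $\frac{1}{37920} \approx 2.6371 \cdot 10^{-5}$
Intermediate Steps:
$U{\left(o,E \right)} = 13442 - 286 o$ ($U{\left(o,E \right)} = \left(\left(-23 + 3\right) \left(-9 + 21\right) - 46\right) \left(o - 47\right) = \left(\left(-20\right) 12 - 46\right) \left(-47 + o\right) = \left(-240 - 46\right) \left(-47 + o\right) = - 286 \left(-47 + o\right) = 13442 - 286 o$)
$\frac{1}{U{\left(-79,y{\left(-4 \right)} \right)} + 1884} = \frac{1}{\left(13442 - -22594\right) + 1884} = \frac{1}{\left(13442 + 22594\right) + 1884} = \frac{1}{36036 + 1884} = \frac{1}{37920}$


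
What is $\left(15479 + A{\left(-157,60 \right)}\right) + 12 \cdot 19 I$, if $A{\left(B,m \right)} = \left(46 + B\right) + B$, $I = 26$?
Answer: $21139$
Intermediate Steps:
$A{\left(B,m \right)} = 46 + 2 B$
$\left(15479 + A{\left(-157,60 \right)}\right) + 12 \cdot 19 I = \left(15479 + \left(46 + 2 \left(-157\right)\right)\right) + 12 \cdot 19 \cdot 26 = \left(15479 + \left(46 - 314\right)\right) + 228 \cdot 26 = \left(15479 - 268\right) + 5928 = 15211 + 5928 = 21139$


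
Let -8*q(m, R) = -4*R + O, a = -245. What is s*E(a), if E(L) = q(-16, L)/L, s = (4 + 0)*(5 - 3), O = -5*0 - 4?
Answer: 976/245 ≈ 3.9837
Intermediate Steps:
O = -4 (O = 0 - 4 = -4)
s = 8 (s = 4*2 = 8)
q(m, R) = ½ + R/2 (q(m, R) = -(-4*R - 4)/8 = -(-4 - 4*R)/8 = ½ + R/2)
E(L) = (½ + L/2)/L
s*E(a) = 8*((½)*(1 - 245)/(-245)) = 8*((½)*(-1/245)*(-244)) = 8*(122/245) = 976/245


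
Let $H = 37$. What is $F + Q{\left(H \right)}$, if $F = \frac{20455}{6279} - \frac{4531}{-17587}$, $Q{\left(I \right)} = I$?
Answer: $\frac{4474056835}{110428773} \approx 40.515$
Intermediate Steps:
$F = \frac{388192234}{110428773}$ ($F = 20455 \cdot \frac{1}{6279} - - \frac{4531}{17587} = \frac{20455}{6279} + \frac{4531}{17587} = \frac{388192234}{110428773} \approx 3.5153$)
$F + Q{\left(H \right)} = \frac{388192234}{110428773} + 37 = \frac{4474056835}{110428773}$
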